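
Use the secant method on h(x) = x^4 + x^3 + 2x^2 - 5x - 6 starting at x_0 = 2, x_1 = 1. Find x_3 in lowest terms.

h(2) = 16, h(1) = -7. x_2 = 1 - (-7)·(1 - 2)/((-7) - 16) = 30/23.
h(1) = -7, h(30/23) = -1120896/279841. x_3 = (30/23) - (-1120896/279841)·((30/23) - 1)/((-1120896/279841) - (-7)) = 204882/119713.

204882/119713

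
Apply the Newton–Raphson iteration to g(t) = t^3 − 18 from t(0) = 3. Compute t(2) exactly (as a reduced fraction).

g'(t) = 3t^2.
g(3) = 9, g'(3) = 27, so t(1) = 3 − 9/27 = 8/3.
g(8/3) = 26/27, g'(8/3) = 64/3, so t(2) = (8/3) − (26/27)/(64/3) = 755/288.

755/288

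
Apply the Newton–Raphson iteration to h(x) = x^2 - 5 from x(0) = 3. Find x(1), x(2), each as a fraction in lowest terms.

x(1) = 7/3, x(2) = 47/21

h'(x) = 2x.
h(3) = 4, h'(3) = 6, so x(1) = 3 - 4/6 = 7/3.
h(7/3) = 4/9, h'(7/3) = 14/3, so x(2) = (7/3) - (4/9)/(14/3) = 47/21.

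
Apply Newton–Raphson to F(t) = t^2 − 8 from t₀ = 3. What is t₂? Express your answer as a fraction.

F'(t) = 2t.
F(3) = 1, F'(3) = 6, so t₁ = 3 − 1/6 = 17/6.
F(17/6) = 1/36, F'(17/6) = 17/3, so t₂ = (17/6) − (1/36)/(17/3) = 577/204.

577/204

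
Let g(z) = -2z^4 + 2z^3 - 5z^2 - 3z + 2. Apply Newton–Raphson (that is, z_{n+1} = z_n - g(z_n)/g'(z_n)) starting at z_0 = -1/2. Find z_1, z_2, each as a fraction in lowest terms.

z_1 = -11/12, z_2 = -46721/60032

g'(z) = -8z^3 + 6z^2 - 10z - 3.
g(-1/2) = 15/8, g'(-1/2) = 9/2, so z_1 = (-1/2) - (15/8)/(9/2) = -11/12.
g(-11/12) = -24925/10368, g'(-11/12) = 469/27, so z_2 = (-11/12) - (-24925/10368)/(469/27) = -46721/60032.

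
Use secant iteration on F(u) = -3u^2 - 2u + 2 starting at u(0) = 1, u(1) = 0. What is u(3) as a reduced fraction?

F(1) = -3, F(0) = 2. u(2) = 0 - 2·(0 - 1)/(2 - (-3)) = 2/5.
F(0) = 2, F(2/5) = 18/25. u(3) = (2/5) - (18/25)·((2/5) - 0)/((18/25) - 2) = 5/8.

5/8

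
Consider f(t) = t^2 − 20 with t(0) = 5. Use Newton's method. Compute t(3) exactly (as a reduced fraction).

f'(t) = 2t.
f(5) = 5, f'(5) = 10, so t(1) = 5 − 5/10 = 9/2.
f(9/2) = 1/4, f'(9/2) = 9, so t(2) = (9/2) − (1/4)/9 = 161/36.
f(161/36) = 1/1296, f'(161/36) = 161/18, so t(3) = (161/36) − (1/1296)/(161/18) = 51841/11592.

51841/11592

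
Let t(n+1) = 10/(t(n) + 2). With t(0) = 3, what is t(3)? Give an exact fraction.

20/9

t(1) = 10/(3 + 2) = 2.
t(2) = 10/(2 + 2) = 5/2.
t(3) = 10/(5/2 + 2) = 20/9.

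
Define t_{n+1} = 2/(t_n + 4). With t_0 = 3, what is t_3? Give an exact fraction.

30/67

t_1 = 2/(3 + 4) = 2/7.
t_2 = 2/(2/7 + 4) = 7/15.
t_3 = 2/(7/15 + 4) = 30/67.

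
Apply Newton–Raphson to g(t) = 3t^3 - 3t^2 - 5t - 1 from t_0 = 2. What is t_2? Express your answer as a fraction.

2476/1273

g'(t) = 9t^2 - 6t - 5.
g(2) = 1, g'(2) = 19, so t_1 = 2 - 1/19 = 37/19.
g(37/19) = 282/6859, g'(37/19) = 6298/361, so t_2 = (37/19) - (282/6859)/(6298/361) = 2476/1273.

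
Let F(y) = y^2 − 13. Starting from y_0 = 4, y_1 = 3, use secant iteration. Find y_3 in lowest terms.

83/23

F(4) = 3, F(3) = −4. y_2 = 3 − (−4)·(3 − 4)/((−4) − 3) = 25/7.
F(3) = −4, F(25/7) = −12/49. y_3 = (25/7) − (−12/49)·((25/7) − 3)/((−12/49) − (−4)) = 83/23.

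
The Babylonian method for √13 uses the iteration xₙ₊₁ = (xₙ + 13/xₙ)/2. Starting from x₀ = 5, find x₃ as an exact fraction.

117487/32585

x₁ = (5 + 13/5)/2 = 19/5.
x₂ = (19/5 + 13/(19/5))/2 = 343/95.
x₃ = (343/95 + 13/(343/95))/2 = 117487/32585.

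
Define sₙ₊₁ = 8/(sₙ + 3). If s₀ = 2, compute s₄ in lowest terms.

s₁ = 8/(2 + 3) = 8/5.
s₂ = 8/(8/5 + 3) = 40/23.
s₃ = 8/(40/23 + 3) = 184/109.
s₄ = 8/(184/109 + 3) = 872/511.

872/511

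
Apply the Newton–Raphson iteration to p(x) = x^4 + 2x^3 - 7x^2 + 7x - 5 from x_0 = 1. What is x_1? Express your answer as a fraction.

5/3

p'(x) = 4x^3 + 6x^2 - 14x + 7.
p(1) = -2, p'(1) = 3, so x_1 = 1 - (-2)/3 = 5/3.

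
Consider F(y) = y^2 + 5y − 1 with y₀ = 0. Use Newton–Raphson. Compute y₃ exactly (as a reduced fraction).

F'(y) = 2y + 5.
F(0) = −1, F'(0) = 5, so y₁ = 0 − (−1)/5 = 1/5.
F(1/5) = 1/25, F'(1/5) = 27/5, so y₂ = (1/5) − (1/25)/(27/5) = 26/135.
F(26/135) = 1/18225, F'(26/135) = 727/135, so y₃ = (26/135) − (1/18225)/(727/135) = 18901/98145.

18901/98145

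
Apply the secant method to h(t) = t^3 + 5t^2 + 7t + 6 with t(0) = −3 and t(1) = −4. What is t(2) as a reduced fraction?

h(−3) = 3, h(−4) = −6. t(2) = (−4) − (−6)·((−4) − (−3))/((−6) − 3) = −10/3.

−10/3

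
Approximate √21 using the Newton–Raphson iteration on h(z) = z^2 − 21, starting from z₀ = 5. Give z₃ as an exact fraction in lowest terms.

277727/60605

h'(z) = 2z.
h(5) = 4, h'(5) = 10, so z₁ = 5 − 4/10 = 23/5.
h(23/5) = 4/25, h'(23/5) = 46/5, so z₂ = (23/5) − (4/25)/(46/5) = 527/115.
h(527/115) = 4/13225, h'(527/115) = 1054/115, so z₃ = (527/115) − (4/13225)/(1054/115) = 277727/60605.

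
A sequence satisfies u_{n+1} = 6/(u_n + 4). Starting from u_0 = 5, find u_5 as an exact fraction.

570/491

u_1 = 6/(5 + 4) = 2/3.
u_2 = 6/(2/3 + 4) = 9/7.
u_3 = 6/(9/7 + 4) = 42/37.
u_4 = 6/(42/37 + 4) = 111/95.
u_5 = 6/(111/95 + 4) = 570/491.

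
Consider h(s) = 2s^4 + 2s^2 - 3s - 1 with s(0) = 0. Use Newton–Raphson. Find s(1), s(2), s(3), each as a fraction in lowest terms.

s(1) = -1/3, s(2) = -7/25, s(3) = -155427/559325

h'(s) = 8s^3 + 4s - 3.
h(0) = -1, h'(0) = -3, so s(1) = 0 - (-1)/(-3) = -1/3.
h(-1/3) = 20/81, h'(-1/3) = -125/27, so s(2) = (-1/3) - (20/81)/(-125/27) = -7/25.
h(-7/25) = 3552/390625, h'(-7/25) = -67119/15625, so s(3) = (-7/25) - (3552/390625)/(-67119/15625) = -155427/559325.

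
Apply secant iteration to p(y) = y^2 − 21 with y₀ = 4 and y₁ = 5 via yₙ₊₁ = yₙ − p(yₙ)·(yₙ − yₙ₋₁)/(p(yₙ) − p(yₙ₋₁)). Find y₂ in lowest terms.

p(4) = −5, p(5) = 4. y₂ = 5 − 4·(5 − 4)/(4 − (−5)) = 41/9.

41/9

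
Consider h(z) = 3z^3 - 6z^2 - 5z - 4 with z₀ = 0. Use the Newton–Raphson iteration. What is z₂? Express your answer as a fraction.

-52/185

h'(z) = 9z^2 - 12z - 5.
h(0) = -4, h'(0) = -5, so z₁ = 0 - (-4)/(-5) = -4/5.
h(-4/5) = -672/125, h'(-4/5) = 259/25, so z₂ = (-4/5) - (-672/125)/(259/25) = -52/185.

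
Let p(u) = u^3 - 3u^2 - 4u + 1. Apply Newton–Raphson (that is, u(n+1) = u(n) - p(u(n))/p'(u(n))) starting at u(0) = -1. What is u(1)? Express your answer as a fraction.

-6/5

p'(u) = 3u^2 - 6u - 4.
p(-1) = 1, p'(-1) = 5, so u(1) = (-1) - 1/5 = -6/5.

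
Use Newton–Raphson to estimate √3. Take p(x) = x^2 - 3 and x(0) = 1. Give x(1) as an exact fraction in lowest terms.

p'(x) = 2x.
p(1) = -2, p'(1) = 2, so x(1) = 1 - (-2)/2 = 2.

2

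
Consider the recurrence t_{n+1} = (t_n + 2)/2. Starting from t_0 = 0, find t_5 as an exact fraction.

31/16

t_1 = (0 + 2)/2 = 1.
t_2 = (1 + 2)/2 = 3/2.
t_3 = ((3/2) + 2)/2 = 7/4.
t_4 = ((7/4) + 2)/2 = 15/8.
t_5 = ((15/8) + 2)/2 = 31/16.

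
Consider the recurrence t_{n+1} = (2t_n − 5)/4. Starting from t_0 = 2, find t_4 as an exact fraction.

t_1 = (2·2 − 5)/4 = −1/4.
t_2 = (2·(−1/4) − 5)/4 = −11/8.
t_3 = (2·(−11/8) − 5)/4 = −31/16.
t_4 = (2·(−31/16) − 5)/4 = −71/32.

−71/32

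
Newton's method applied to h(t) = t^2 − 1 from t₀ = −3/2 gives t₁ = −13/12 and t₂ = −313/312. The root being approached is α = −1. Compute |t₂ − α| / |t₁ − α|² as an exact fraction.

t₁ − α = −13/12 − (−1) = −13/12 + 1 = −1/12, so |t₁ − α| = 1/12.
t₂ − α = −313/312 − (−1) = −313/312 + 1 = −1/312, so |t₂ − α| = 1/312.
|t₁ − α|² = 1/144.
Ratio = (1/312) / (1/144) = 6/13.

6/13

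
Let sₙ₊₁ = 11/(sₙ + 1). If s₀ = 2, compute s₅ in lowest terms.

s₁ = 11/(2 + 1) = 11/3.
s₂ = 11/(11/3 + 1) = 33/14.
s₃ = 11/(33/14 + 1) = 154/47.
s₄ = 11/(154/47 + 1) = 517/201.
s₅ = 11/(517/201 + 1) = 2211/718.

2211/718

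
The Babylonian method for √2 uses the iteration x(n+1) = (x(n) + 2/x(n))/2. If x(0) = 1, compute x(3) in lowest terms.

577/408

x(1) = (1 + 2/1)/2 = 3/2.
x(2) = (3/2 + 2/(3/2))/2 = 17/12.
x(3) = (17/12 + 2/(17/12))/2 = 577/408.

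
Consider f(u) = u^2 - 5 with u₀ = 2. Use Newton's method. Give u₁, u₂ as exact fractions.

f'(u) = 2u.
f(2) = -1, f'(2) = 4, so u₁ = 2 - (-1)/4 = 9/4.
f(9/4) = 1/16, f'(9/4) = 9/2, so u₂ = (9/4) - (1/16)/(9/2) = 161/72.

u₁ = 9/4, u₂ = 161/72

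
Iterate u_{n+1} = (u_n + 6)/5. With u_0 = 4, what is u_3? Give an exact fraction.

38/25

u_1 = (4 + 6)/5 = 2.
u_2 = (2 + 6)/5 = 8/5.
u_3 = ((8/5) + 6)/5 = 38/25.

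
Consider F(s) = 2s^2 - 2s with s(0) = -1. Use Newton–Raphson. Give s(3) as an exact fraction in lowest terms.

F'(s) = 4s - 2.
F(-1) = 4, F'(-1) = -6, so s(1) = (-1) - 4/(-6) = -1/3.
F(-1/3) = 8/9, F'(-1/3) = -10/3, so s(2) = (-1/3) - (8/9)/(-10/3) = -1/15.
F(-1/15) = 32/225, F'(-1/15) = -34/15, so s(3) = (-1/15) - (32/225)/(-34/15) = -1/255.

-1/255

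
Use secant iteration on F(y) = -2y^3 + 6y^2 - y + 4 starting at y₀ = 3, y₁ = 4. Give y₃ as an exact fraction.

110756/36401

F(3) = 1, F(4) = -32. y₂ = 4 - (-32)·(4 - 3)/((-32) - 1) = 100/33.
F(4) = -32, F(100/33) = 14848/35937. y₃ = (100/33) - (14848/35937)·((100/33) - 4)/((14848/35937) - (-32)) = 110756/36401.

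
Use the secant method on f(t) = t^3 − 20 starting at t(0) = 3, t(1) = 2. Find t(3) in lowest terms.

1335/487

f(3) = 7, f(2) = −12. t(2) = 2 − (−12)·(2 − 3)/((−12) − 7) = 50/19.
f(2) = −12, f(50/19) = −12180/6859. t(3) = (50/19) − (−12180/6859)·((50/19) − 2)/((−12180/6859) − (−12)) = 1335/487.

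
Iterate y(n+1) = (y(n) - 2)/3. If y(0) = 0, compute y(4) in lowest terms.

y(1) = (0 - 2)/3 = -2/3.
y(2) = ((-2/3) - 2)/3 = -8/9.
y(3) = ((-8/9) - 2)/3 = -26/27.
y(4) = ((-26/27) - 2)/3 = -80/81.

-80/81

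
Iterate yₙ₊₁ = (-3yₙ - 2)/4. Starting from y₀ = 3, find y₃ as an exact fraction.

-107/64

y₁ = (-3·3 - 2)/4 = -11/4.
y₂ = (-3·(-11/4) - 2)/4 = 25/16.
y₃ = (-3·(25/16) - 2)/4 = -107/64.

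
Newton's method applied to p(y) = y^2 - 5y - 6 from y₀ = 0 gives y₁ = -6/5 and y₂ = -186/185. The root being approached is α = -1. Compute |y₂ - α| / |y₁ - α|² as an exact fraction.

5/37

y₁ - α = -6/5 - (-1) = -6/5 + 1 = -1/5, so |y₁ - α| = 1/5.
y₂ - α = -186/185 - (-1) = -186/185 + 1 = -1/185, so |y₂ - α| = 1/185.
|y₁ - α|² = 1/25.
Ratio = (1/185) / (1/25) = 5/37.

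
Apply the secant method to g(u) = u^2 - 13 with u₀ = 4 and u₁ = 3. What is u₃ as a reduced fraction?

g(4) = 3, g(3) = -4. u₂ = 3 - (-4)·(3 - 4)/((-4) - 3) = 25/7.
g(3) = -4, g(25/7) = -12/49. u₃ = (25/7) - (-12/49)·((25/7) - 3)/((-12/49) - (-4)) = 83/23.

83/23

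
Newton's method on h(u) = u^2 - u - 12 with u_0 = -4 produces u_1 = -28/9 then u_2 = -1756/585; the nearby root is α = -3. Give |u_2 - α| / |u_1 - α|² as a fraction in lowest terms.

u_1 - α = -28/9 - (-3) = -28/9 + 3 = -1/9, so |u_1 - α| = 1/9.
u_2 - α = -1756/585 - (-3) = -1756/585 + 3 = -1/585, so |u_2 - α| = 1/585.
|u_1 - α|² = 1/81.
Ratio = (1/585) / (1/81) = 9/65.

9/65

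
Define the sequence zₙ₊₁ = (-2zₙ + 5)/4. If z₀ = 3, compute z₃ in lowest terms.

z₁ = (-2·3 + 5)/4 = -1/4.
z₂ = (-2·(-1/4) + 5)/4 = 11/8.
z₃ = (-2·(11/8) + 5)/4 = 9/16.

9/16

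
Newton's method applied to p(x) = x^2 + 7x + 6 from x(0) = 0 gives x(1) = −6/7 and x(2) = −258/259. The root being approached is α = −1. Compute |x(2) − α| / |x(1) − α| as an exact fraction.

x(1) − α = −6/7 − (−1) = −6/7 + 1 = 1/7, so |x(1) − α| = 1/7.
x(2) − α = −258/259 − (−1) = −258/259 + 1 = 1/259, so |x(2) − α| = 1/259.
Ratio = (1/259) / (1/7) = 1/37.

1/37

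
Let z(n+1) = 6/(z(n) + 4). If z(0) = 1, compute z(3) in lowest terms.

z(1) = 6/(1 + 4) = 6/5.
z(2) = 6/(6/5 + 4) = 15/13.
z(3) = 6/(15/13 + 4) = 78/67.

78/67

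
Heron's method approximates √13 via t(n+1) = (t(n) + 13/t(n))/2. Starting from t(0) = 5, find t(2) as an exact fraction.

343/95

t(1) = (5 + 13/5)/2 = 19/5.
t(2) = (19/5 + 13/(19/5))/2 = 343/95.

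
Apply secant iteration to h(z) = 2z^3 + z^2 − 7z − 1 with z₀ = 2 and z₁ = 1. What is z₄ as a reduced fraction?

h(2) = 5, h(1) = −5. z₂ = 1 − (−5)·(1 − 2)/((−5) − 5) = 3/2.
h(1) = −5, h(3/2) = −5/2. z₃ = (3/2) − (−5/2)·((3/2) − 1)/((−5/2) − (−5)) = 2.
h(3/2) = −5/2, h(2) = 5. z₄ = 2 − 5·(2 − (3/2))/(5 − (−5/2)) = 5/3.

5/3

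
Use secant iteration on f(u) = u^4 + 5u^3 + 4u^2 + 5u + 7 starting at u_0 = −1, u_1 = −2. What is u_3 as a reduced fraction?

−36319/30243

f(−1) = 2, f(−2) = −11. u_2 = (−2) − (−11)·((−2) − (−1))/((−11) − 2) = −15/13.
f(−2) = −11, f(−15/13) = 18502/28561. u_3 = (−15/13) − (18502/28561)·((−15/13) − (−2))/((18502/28561) − (−11)) = −36319/30243.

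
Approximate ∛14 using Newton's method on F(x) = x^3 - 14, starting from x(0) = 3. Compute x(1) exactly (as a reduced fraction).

F'(x) = 3x^2.
F(3) = 13, F'(3) = 27, so x(1) = 3 - 13/27 = 68/27.

68/27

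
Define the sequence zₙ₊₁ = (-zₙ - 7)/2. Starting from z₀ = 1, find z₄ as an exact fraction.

-17/8

z₁ = (-1 - 7)/2 = -4.
z₂ = (-(-4) - 7)/2 = -3/2.
z₃ = (-(-3/2) - 7)/2 = -11/4.
z₄ = (-(-11/4) - 7)/2 = -17/8.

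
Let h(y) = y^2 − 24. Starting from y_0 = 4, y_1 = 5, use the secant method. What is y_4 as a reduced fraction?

h(4) = −8, h(5) = 1. y_2 = 5 − 1·(5 − 4)/(1 − (−8)) = 44/9.
h(5) = 1, h(44/9) = −8/81. y_3 = (44/9) − (−8/81)·((44/9) − 5)/((−8/81) − 1) = 436/89.
h(44/9) = −8/81, h(436/89) = −8/7921. y_4 = (436/89) − (−8/7921)·((436/89) − (44/9))/((−8/7921) − (−8/81)) = 4801/980.

4801/980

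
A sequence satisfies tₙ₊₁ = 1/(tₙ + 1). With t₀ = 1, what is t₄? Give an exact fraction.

t₁ = 1/(1 + 1) = 1/2.
t₂ = 1/(1/2 + 1) = 2/3.
t₃ = 1/(2/3 + 1) = 3/5.
t₄ = 1/(3/5 + 1) = 5/8.

5/8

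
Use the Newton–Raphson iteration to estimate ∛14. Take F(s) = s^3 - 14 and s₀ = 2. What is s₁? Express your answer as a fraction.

F'(s) = 3s^2.
F(2) = -6, F'(2) = 12, so s₁ = 2 - (-6)/12 = 5/2.

5/2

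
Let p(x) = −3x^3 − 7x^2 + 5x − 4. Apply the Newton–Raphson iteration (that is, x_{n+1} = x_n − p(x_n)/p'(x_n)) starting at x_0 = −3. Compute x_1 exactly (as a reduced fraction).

−103/34

p'(x) = −9x^2 − 14x + 5.
p(−3) = −1, p'(−3) = −34, so x_1 = (−3) − (−1)/(−34) = −103/34.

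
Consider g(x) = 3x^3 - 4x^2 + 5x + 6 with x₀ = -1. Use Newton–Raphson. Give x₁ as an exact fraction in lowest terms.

g'(x) = 9x^2 - 8x + 5.
g(-1) = -6, g'(-1) = 22, so x₁ = (-1) - (-6)/22 = -8/11.

-8/11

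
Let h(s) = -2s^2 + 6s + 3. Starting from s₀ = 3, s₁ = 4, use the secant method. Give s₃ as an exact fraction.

h(3) = 3, h(4) = -5. s₂ = 4 - (-5)·(4 - 3)/((-5) - 3) = 27/8.
h(4) = -5, h(27/8) = 15/32. s₃ = (27/8) - (15/32)·((27/8) - 4)/((15/32) - (-5)) = 24/7.

24/7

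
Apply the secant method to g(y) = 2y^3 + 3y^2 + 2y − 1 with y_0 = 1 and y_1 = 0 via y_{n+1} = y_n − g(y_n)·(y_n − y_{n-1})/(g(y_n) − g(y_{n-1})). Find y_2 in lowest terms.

g(1) = 6, g(0) = −1. y_2 = 0 − (−1)·(0 − 1)/((−1) − 6) = 1/7.

1/7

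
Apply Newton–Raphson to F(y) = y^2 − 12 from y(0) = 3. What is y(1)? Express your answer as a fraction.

7/2

F'(y) = 2y.
F(3) = −3, F'(3) = 6, so y(1) = 3 − (−3)/6 = 7/2.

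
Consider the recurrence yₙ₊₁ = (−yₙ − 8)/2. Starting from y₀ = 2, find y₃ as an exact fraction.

−13/4

y₁ = (−2 − 8)/2 = −5.
y₂ = (−(−5) − 8)/2 = −3/2.
y₃ = (−(−3/2) − 8)/2 = −13/4.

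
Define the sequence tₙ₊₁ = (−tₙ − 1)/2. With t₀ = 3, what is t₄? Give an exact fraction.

−1/8

t₁ = (−3 − 1)/2 = −2.
t₂ = (−(−2) − 1)/2 = 1/2.
t₃ = (−(1/2) − 1)/2 = −3/4.
t₄ = (−(−3/4) − 1)/2 = −1/8.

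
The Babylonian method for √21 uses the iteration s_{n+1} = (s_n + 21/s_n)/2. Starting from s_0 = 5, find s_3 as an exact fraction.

277727/60605

s_1 = (5 + 21/5)/2 = 23/5.
s_2 = (23/5 + 21/(23/5))/2 = 527/115.
s_3 = (527/115 + 21/(527/115))/2 = 277727/60605.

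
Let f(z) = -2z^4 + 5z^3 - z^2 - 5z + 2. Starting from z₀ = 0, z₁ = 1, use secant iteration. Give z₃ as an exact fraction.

f(0) = 2, f(1) = -1. z₂ = 1 - (-1)·(1 - 0)/((-1) - 2) = 2/3.
f(1) = -1, f(2/3) = -56/81. z₃ = (2/3) - (-56/81)·((2/3) - 1)/((-56/81) - (-1)) = -2/25.

-2/25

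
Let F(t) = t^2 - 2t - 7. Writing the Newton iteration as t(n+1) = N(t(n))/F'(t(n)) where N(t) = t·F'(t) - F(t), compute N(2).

11

F'(t) = 2t - 2.
N(t) = t·F'(t) - F(t) = t·(2t - 2) - (t^2 - 2t - 7) = t^2 + 7.
N(2) = 11.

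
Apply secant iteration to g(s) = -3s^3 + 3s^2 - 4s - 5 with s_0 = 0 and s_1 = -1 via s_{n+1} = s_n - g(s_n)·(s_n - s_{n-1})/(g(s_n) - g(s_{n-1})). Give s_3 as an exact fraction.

g(0) = -5, g(-1) = 5. s_2 = (-1) - 5·((-1) - 0)/(5 - (-5)) = -1/2.
g(-1) = 5, g(-1/2) = -15/8. s_3 = (-1/2) - (-15/8)·((-1/2) - (-1))/((-15/8) - 5) = -7/11.

-7/11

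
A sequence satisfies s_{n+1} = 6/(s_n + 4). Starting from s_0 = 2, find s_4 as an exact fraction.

s_1 = 6/(2 + 4) = 1.
s_2 = 6/(1 + 4) = 6/5.
s_3 = 6/(6/5 + 4) = 15/13.
s_4 = 6/(15/13 + 4) = 78/67.

78/67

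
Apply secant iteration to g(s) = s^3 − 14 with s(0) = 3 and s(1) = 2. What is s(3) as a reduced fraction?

g(3) = 13, g(2) = −6. s(2) = 2 − (−6)·(2 − 3)/((−6) − 13) = 44/19.
g(2) = −6, g(44/19) = −10842/6859. s(3) = (44/19) − (−10842/6859)·((44/19) − 2)/((−10842/6859) − (−6)) = 2045/842.

2045/842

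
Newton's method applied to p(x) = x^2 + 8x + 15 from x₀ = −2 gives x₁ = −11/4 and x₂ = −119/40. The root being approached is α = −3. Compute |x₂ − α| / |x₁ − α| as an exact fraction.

x₁ − α = −11/4 − (−3) = −11/4 + 3 = 1/4, so |x₁ − α| = 1/4.
x₂ − α = −119/40 − (−3) = −119/40 + 3 = 1/40, so |x₂ − α| = 1/40.
Ratio = (1/40) / (1/4) = 1/10.

1/10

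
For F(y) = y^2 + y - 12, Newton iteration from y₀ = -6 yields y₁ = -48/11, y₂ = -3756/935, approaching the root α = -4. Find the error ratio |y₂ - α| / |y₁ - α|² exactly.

y₁ - α = -48/11 - (-4) = -48/11 + 4 = -4/11, so |y₁ - α| = 4/11.
y₂ - α = -3756/935 - (-4) = -3756/935 + 4 = -16/935, so |y₂ - α| = 16/935.
|y₁ - α|² = 16/121.
Ratio = (16/935) / (16/121) = 11/85.

11/85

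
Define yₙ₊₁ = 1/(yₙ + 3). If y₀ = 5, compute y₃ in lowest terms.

25/83

y₁ = 1/(5 + 3) = 1/8.
y₂ = 1/(1/8 + 3) = 8/25.
y₃ = 1/(8/25 + 3) = 25/83.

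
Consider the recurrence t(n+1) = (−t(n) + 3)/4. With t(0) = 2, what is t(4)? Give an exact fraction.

t(1) = (−2 + 3)/4 = 1/4.
t(2) = (−(1/4) + 3)/4 = 11/16.
t(3) = (−(11/16) + 3)/4 = 37/64.
t(4) = (−(37/64) + 3)/4 = 155/256.

155/256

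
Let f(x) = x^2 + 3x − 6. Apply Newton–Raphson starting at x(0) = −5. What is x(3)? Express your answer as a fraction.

f'(x) = 2x + 3.
f(−5) = 4, f'(−5) = −7, so x(1) = (−5) − 4/(−7) = −31/7.
f(−31/7) = 16/49, f'(−31/7) = −41/7, so x(2) = (−31/7) − (16/49)/(−41/7) = −1255/287.
f(−1255/287) = 256/82369, f'(−1255/287) = −1649/287, so x(3) = (−1255/287) − (256/82369)/(−1649/287) = −2069239/473263.

−2069239/473263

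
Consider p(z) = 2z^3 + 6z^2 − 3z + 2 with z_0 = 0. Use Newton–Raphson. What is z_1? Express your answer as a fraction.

p'(z) = 6z^2 + 12z − 3.
p(0) = 2, p'(0) = −3, so z_1 = 0 − 2/(−3) = 2/3.

2/3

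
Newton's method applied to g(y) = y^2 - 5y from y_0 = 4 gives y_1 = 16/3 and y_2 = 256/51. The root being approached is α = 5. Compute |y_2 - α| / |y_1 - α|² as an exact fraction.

3/17

y_1 - α = 16/3 - 5 = 1/3, so |y_1 - α| = 1/3.
y_2 - α = 256/51 - 5 = 1/51, so |y_2 - α| = 1/51.
|y_1 - α|² = 1/9.
Ratio = (1/51) / (1/9) = 3/17.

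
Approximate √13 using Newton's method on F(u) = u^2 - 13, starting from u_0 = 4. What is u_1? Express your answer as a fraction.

29/8

F'(u) = 2u.
F(4) = 3, F'(4) = 8, so u_1 = 4 - 3/8 = 29/8.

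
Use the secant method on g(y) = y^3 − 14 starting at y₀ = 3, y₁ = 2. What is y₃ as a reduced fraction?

g(3) = 13, g(2) = −6. y₂ = 2 − (−6)·(2 − 3)/((−6) − 13) = 44/19.
g(2) = −6, g(44/19) = −10842/6859. y₃ = (44/19) − (−10842/6859)·((44/19) − 2)/((−10842/6859) − (−6)) = 2045/842.

2045/842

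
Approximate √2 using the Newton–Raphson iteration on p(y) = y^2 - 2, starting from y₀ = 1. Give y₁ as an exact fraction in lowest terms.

3/2

p'(y) = 2y.
p(1) = -1, p'(1) = 2, so y₁ = 1 - (-1)/2 = 3/2.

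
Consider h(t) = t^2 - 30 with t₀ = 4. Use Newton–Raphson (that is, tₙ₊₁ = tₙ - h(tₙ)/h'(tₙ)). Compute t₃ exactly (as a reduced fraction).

h'(t) = 2t.
h(4) = -14, h'(4) = 8, so t₁ = 4 - (-14)/8 = 23/4.
h(23/4) = 49/16, h'(23/4) = 23/2, so t₂ = (23/4) - (49/16)/(23/2) = 1009/184.
h(1009/184) = 2401/33856, h'(1009/184) = 1009/92, so t₃ = (1009/184) - (2401/33856)/(1009/92) = 2033761/371312.

2033761/371312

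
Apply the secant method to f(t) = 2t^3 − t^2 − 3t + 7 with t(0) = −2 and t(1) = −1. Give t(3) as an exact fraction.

f(−2) = −7, f(−1) = 7. t(2) = (−1) − 7·((−1) − (−2))/(7 − (−7)) = −3/2.
f(−1) = 7, f(−3/2) = 5/2. t(3) = (−3/2) − (5/2)·((−3/2) − (−1))/((5/2) − 7) = −16/9.

−16/9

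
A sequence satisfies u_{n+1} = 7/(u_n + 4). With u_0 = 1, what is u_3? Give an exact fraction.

189/143

u_1 = 7/(1 + 4) = 7/5.
u_2 = 7/(7/5 + 4) = 35/27.
u_3 = 7/(35/27 + 4) = 189/143.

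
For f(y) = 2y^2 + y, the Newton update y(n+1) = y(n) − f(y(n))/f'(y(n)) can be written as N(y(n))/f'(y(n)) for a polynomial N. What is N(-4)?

32

f'(y) = 4y + 1.
N(y) = y·f'(y) − f(y) = y·(4y + 1) − (2y^2 + y) = 2y^2.
N(-4) = 32.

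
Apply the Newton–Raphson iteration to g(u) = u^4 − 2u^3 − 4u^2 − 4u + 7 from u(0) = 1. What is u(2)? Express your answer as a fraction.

26023/30604

g'(u) = 4u^3 − 6u^2 − 8u − 4.
g(1) = −2, g'(1) = −14, so u(1) = 1 − (−2)/(−14) = 6/7.
g(6/7) = −209/2401, g'(6/7) = −4372/343, so u(2) = (6/7) − (−209/2401)/(−4372/343) = 26023/30604.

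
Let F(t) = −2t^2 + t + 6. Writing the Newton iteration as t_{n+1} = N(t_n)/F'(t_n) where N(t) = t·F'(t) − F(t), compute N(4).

F'(t) = −4t + 1.
N(t) = t·F'(t) − F(t) = t·(−4t + 1) − (−2t^2 + t + 6) = −2t^2 − 6.
N(4) = −38.

−38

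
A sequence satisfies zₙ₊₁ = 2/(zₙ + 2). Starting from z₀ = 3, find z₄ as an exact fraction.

17/23

z₁ = 2/(3 + 2) = 2/5.
z₂ = 2/(2/5 + 2) = 5/6.
z₃ = 2/(5/6 + 2) = 12/17.
z₄ = 2/(12/17 + 2) = 17/23.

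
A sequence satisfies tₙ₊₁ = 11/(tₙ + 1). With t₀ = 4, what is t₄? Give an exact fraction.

t₁ = 11/(4 + 1) = 11/5.
t₂ = 11/(11/5 + 1) = 55/16.
t₃ = 11/(55/16 + 1) = 176/71.
t₄ = 11/(176/71 + 1) = 781/247.

781/247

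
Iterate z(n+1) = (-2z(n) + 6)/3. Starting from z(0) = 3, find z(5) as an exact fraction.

z(1) = (-2·3 + 6)/3 = 0.
z(2) = (-2·0 + 6)/3 = 2.
z(3) = (-2·2 + 6)/3 = 2/3.
z(4) = (-2·(2/3) + 6)/3 = 14/9.
z(5) = (-2·(14/9) + 6)/3 = 26/27.

26/27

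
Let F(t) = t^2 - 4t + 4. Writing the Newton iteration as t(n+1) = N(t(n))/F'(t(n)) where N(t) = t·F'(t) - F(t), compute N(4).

F'(t) = 2t - 4.
N(t) = t·F'(t) - F(t) = t·(2t - 4) - (t^2 - 4t + 4) = t^2 - 4.
N(4) = 12.

12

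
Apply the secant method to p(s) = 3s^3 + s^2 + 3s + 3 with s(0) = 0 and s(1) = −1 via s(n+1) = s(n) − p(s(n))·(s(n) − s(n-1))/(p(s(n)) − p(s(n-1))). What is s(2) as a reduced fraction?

−3/5

p(0) = 3, p(−1) = −2. s(2) = (−1) − (−2)·((−1) − 0)/((−2) − 3) = −3/5.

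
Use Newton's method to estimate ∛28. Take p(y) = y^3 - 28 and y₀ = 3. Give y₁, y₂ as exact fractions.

p'(y) = 3y^2.
p(3) = -1, p'(3) = 27, so y₁ = 3 - (-1)/27 = 82/27.
p(82/27) = 244/19683, p'(82/27) = 6724/243, so y₂ = (82/27) - (244/19683)/(6724/243) = 413465/136161.

y₁ = 82/27, y₂ = 413465/136161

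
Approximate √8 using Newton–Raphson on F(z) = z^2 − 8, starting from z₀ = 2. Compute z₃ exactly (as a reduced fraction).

F'(z) = 2z.
F(2) = −4, F'(2) = 4, so z₁ = 2 − (−4)/4 = 3.
F(3) = 1, F'(3) = 6, so z₂ = 3 − 1/6 = 17/6.
F(17/6) = 1/36, F'(17/6) = 17/3, so z₃ = (17/6) − (1/36)/(17/3) = 577/204.

577/204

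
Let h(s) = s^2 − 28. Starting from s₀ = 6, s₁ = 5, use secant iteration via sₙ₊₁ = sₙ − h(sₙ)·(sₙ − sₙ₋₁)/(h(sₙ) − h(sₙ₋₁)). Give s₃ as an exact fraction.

h(6) = 8, h(5) = −3. s₂ = 5 − (−3)·(5 − 6)/((−3) − 8) = 58/11.
h(5) = −3, h(58/11) = −24/121. s₃ = (58/11) − (−24/121)·((58/11) − 5)/((−24/121) − (−3)) = 598/113.

598/113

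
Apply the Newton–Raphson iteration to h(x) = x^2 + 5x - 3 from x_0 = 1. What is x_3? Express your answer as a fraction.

h'(x) = 2x + 5.
h(1) = 3, h'(1) = 7, so x_1 = 1 - 3/7 = 4/7.
h(4/7) = 9/49, h'(4/7) = 43/7, so x_2 = (4/7) - (9/49)/(43/7) = 163/301.
h(163/301) = 81/90601, h'(163/301) = 1831/301, so x_3 = (163/301) - (81/90601)/(1831/301) = 298372/551131.

298372/551131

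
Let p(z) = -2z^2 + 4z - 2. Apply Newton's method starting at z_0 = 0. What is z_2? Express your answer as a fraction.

p'(z) = -4z + 4.
p(0) = -2, p'(0) = 4, so z_1 = 0 - (-2)/4 = 1/2.
p(1/2) = -1/2, p'(1/2) = 2, so z_2 = (1/2) - (-1/2)/2 = 3/4.

3/4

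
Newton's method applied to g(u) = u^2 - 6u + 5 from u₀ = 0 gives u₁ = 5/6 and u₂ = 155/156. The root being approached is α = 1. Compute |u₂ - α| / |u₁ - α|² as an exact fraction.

3/13

u₁ - α = 5/6 - 1 = -1/6, so |u₁ - α| = 1/6.
u₂ - α = 155/156 - 1 = -1/156, so |u₂ - α| = 1/156.
|u₁ - α|² = 1/36.
Ratio = (1/156) / (1/36) = 3/13.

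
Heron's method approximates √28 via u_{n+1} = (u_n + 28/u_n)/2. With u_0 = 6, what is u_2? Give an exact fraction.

u_1 = (6 + 28/6)/2 = 16/3.
u_2 = (16/3 + 28/(16/3))/2 = 127/24.

127/24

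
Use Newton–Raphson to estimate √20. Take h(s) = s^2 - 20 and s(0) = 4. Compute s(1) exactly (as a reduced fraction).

h'(s) = 2s.
h(4) = -4, h'(4) = 8, so s(1) = 4 - (-4)/8 = 9/2.

9/2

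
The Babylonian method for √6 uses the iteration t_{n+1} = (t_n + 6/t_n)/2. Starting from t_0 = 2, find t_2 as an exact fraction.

49/20

t_1 = (2 + 6/2)/2 = 5/2.
t_2 = (5/2 + 6/(5/2))/2 = 49/20.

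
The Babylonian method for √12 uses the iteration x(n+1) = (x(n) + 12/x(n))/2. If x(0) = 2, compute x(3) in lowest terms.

x(1) = (2 + 12/2)/2 = 4.
x(2) = (4 + 12/4)/2 = 7/2.
x(3) = (7/2 + 12/(7/2))/2 = 97/28.

97/28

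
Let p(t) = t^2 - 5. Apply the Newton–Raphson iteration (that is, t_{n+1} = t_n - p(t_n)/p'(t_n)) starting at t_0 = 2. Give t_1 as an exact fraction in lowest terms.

p'(t) = 2t.
p(2) = -1, p'(2) = 4, so t_1 = 2 - (-1)/4 = 9/4.

9/4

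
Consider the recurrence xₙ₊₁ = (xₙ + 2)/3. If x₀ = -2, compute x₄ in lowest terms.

x₁ = ((-2) + 2)/3 = 0.
x₂ = (0 + 2)/3 = 2/3.
x₃ = ((2/3) + 2)/3 = 8/9.
x₄ = ((8/9) + 2)/3 = 26/27.

26/27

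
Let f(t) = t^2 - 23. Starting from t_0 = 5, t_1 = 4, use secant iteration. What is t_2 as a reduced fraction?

43/9

f(5) = 2, f(4) = -7. t_2 = 4 - (-7)·(4 - 5)/((-7) - 2) = 43/9.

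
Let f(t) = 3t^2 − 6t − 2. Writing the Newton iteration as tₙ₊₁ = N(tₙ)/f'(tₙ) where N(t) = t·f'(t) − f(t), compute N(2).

f'(t) = 6t − 6.
N(t) = t·f'(t) − f(t) = t·(6t − 6) − (3t^2 − 6t − 2) = 3t^2 + 2.
N(2) = 14.

14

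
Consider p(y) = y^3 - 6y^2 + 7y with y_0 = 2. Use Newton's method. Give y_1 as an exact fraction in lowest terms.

8/5

p'(y) = 3y^2 - 12y + 7.
p(2) = -2, p'(2) = -5, so y_1 = 2 - (-2)/(-5) = 8/5.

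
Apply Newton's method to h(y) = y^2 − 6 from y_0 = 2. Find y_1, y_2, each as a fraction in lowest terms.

y_1 = 5/2, y_2 = 49/20

h'(y) = 2y.
h(2) = −2, h'(2) = 4, so y_1 = 2 − (−2)/4 = 5/2.
h(5/2) = 1/4, h'(5/2) = 5, so y_2 = (5/2) − (1/4)/5 = 49/20.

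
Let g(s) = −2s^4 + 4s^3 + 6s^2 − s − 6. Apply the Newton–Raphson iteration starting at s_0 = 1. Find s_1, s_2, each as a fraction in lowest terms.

s_1 = 14/15, s_2 = 222378/238765

g'(s) = −8s^3 + 12s^2 + 12s − 1.
g(1) = 1, g'(1) = 15, so s_1 = 1 − 1/15 = 14/15.
g(14/15) = 1408/50625, g'(14/15) = 47753/3375, so s_2 = (14/15) − (1408/50625)/(47753/3375) = 222378/238765.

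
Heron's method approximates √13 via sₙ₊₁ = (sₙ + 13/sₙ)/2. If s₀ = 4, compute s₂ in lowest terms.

1673/464

s₁ = (4 + 13/4)/2 = 29/8.
s₂ = (29/8 + 13/(29/8))/2 = 1673/464.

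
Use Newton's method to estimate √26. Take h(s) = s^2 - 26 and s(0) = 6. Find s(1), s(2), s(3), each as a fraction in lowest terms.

h'(s) = 2s.
h(6) = 10, h'(6) = 12, so s(1) = 6 - 10/12 = 31/6.
h(31/6) = 25/36, h'(31/6) = 31/3, so s(2) = (31/6) - (25/36)/(31/3) = 1897/372.
h(1897/372) = 625/138384, h'(1897/372) = 1897/186, so s(3) = (1897/372) - (625/138384)/(1897/186) = 7196593/1411368.

s(1) = 31/6, s(2) = 1897/372, s(3) = 7196593/1411368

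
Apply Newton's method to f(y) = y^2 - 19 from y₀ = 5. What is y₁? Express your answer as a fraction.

22/5

f'(y) = 2y.
f(5) = 6, f'(5) = 10, so y₁ = 5 - 6/10 = 22/5.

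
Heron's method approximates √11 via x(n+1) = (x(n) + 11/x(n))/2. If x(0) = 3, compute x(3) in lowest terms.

79201/23880

x(1) = (3 + 11/3)/2 = 10/3.
x(2) = (10/3 + 11/(10/3))/2 = 199/60.
x(3) = (199/60 + 11/(199/60))/2 = 79201/23880.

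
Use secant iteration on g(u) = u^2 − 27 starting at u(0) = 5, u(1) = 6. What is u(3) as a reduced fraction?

g(5) = −2, g(6) = 9. u(2) = 6 − 9·(6 − 5)/(9 − (−2)) = 57/11.
g(6) = 9, g(57/11) = −18/121. u(3) = (57/11) − (−18/121)·((57/11) − 6)/((−18/121) − 9) = 213/41.

213/41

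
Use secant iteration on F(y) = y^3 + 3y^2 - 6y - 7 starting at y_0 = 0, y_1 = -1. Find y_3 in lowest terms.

F(0) = -7, F(-1) = 1. y_2 = (-1) - 1·((-1) - 0)/(1 - (-7)) = -7/8.
F(-1) = 1, F(-7/8) = -63/512. y_3 = (-7/8) - (-63/512)·((-7/8) - (-1))/((-63/512) - 1) = -511/575.

-511/575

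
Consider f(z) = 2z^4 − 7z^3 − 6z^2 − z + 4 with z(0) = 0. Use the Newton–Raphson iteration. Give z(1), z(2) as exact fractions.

f'(z) = 8z^3 − 21z^2 − 12z − 1.
f(0) = 4, f'(0) = −1, so z(1) = 0 − 4/(−1) = 4.
f(4) = −32, f'(4) = 127, so z(2) = 4 − (−32)/127 = 540/127.

z(1) = 4, z(2) = 540/127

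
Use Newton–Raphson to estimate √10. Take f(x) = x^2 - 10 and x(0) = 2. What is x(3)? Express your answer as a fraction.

15761/4984

f'(x) = 2x.
f(2) = -6, f'(2) = 4, so x(1) = 2 - (-6)/4 = 7/2.
f(7/2) = 9/4, f'(7/2) = 7, so x(2) = (7/2) - (9/4)/7 = 89/28.
f(89/28) = 81/784, f'(89/28) = 89/14, so x(3) = (89/28) - (81/784)/(89/14) = 15761/4984.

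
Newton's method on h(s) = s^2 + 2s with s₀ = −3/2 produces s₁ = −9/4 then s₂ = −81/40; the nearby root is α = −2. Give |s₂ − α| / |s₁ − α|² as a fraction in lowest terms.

2/5

s₁ − α = −9/4 − (−2) = −9/4 + 2 = −1/4, so |s₁ − α| = 1/4.
s₂ − α = −81/40 − (−2) = −81/40 + 2 = −1/40, so |s₂ − α| = 1/40.
|s₁ − α|² = 1/16.
Ratio = (1/40) / (1/16) = 2/5.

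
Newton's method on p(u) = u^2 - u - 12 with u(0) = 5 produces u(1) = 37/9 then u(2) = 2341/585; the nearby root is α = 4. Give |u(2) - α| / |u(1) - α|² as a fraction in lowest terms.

u(1) - α = 37/9 - 4 = 1/9, so |u(1) - α| = 1/9.
u(2) - α = 2341/585 - 4 = 1/585, so |u(2) - α| = 1/585.
|u(1) - α|² = 1/81.
Ratio = (1/585) / (1/81) = 9/65.

9/65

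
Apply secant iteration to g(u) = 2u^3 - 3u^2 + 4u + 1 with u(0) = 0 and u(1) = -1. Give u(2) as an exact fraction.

-1/9

g(0) = 1, g(-1) = -8. u(2) = (-1) - (-8)·((-1) - 0)/((-8) - 1) = -1/9.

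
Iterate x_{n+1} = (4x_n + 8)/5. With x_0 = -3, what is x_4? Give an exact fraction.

2184/625

x_1 = (4·(-3) + 8)/5 = -4/5.
x_2 = (4·(-4/5) + 8)/5 = 24/25.
x_3 = (4·(24/25) + 8)/5 = 296/125.
x_4 = (4·(296/125) + 8)/5 = 2184/625.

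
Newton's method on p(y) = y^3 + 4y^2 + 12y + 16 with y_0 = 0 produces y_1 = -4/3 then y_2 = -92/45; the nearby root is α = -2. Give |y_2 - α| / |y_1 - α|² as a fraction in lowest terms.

y_1 - α = -4/3 - (-2) = -4/3 + 2 = 2/3, so |y_1 - α| = 2/3.
y_2 - α = -92/45 - (-2) = -92/45 + 2 = -2/45, so |y_2 - α| = 2/45.
|y_1 - α|² = 4/9.
Ratio = (2/45) / (4/9) = 1/10.

1/10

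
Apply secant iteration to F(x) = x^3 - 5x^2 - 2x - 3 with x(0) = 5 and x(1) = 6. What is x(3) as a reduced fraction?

241734/44335

F(5) = -13, F(6) = 21. x(2) = 6 - 21·(6 - 5)/(21 - (-13)) = 183/34.
F(6) = 21, F(183/34) = -105651/39304. x(3) = (183/34) - (-105651/39304)·((183/34) - 6)/((-105651/39304) - 21) = 241734/44335.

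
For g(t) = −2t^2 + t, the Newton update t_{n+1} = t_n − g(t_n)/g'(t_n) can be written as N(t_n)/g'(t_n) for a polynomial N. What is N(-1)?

−2

g'(t) = −4t + 1.
N(t) = t·g'(t) − g(t) = t·(−4t + 1) − (−2t^2 + t) = −2t^2.
N(-1) = −2.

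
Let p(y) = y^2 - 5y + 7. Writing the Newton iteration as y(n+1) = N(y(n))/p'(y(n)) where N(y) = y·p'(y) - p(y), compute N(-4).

p'(y) = 2y - 5.
N(y) = y·p'(y) - p(y) = y·(2y - 5) - (y^2 - 5y + 7) = y^2 - 7.
N(-4) = 9.

9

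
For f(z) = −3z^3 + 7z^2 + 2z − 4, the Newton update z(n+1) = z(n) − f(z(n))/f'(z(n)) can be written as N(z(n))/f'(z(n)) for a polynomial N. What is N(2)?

−16

f'(z) = −9z^2 + 14z + 2.
N(z) = z·f'(z) − f(z) = z·(−9z^2 + 14z + 2) − (−3z^3 + 7z^2 + 2z − 4) = −6z^3 + 7z^2 + 4.
N(2) = −16.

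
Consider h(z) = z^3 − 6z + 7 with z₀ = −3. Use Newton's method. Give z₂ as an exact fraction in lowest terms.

−30517/10521

h'(z) = 3z^2 − 6.
h(−3) = −2, h'(−3) = 21, so z₁ = (−3) − (−2)/21 = −61/21.
h(−61/21) = −748/9261, h'(−61/21) = 2839/147, so z₂ = (−61/21) − (−748/9261)/(2839/147) = −30517/10521.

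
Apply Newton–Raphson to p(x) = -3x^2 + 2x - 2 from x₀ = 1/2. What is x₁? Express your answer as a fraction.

p'(x) = -6x + 2.
p(1/2) = -7/4, p'(1/2) = -1, so x₁ = (1/2) - (-7/4)/(-1) = -5/4.

-5/4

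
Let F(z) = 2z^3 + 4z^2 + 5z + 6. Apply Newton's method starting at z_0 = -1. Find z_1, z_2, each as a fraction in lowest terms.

F'(z) = 6z^2 + 8z + 5.
F(-1) = 3, F'(-1) = 3, so z_1 = (-1) - 3/3 = -2.
F(-2) = -4, F'(-2) = 13, so z_2 = (-2) - (-4)/13 = -22/13.

z_1 = -2, z_2 = -22/13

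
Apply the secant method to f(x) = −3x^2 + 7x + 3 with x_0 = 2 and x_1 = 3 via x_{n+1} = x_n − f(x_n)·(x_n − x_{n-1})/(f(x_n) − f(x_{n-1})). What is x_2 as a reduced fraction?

f(2) = 5, f(3) = −3. x_2 = 3 − (−3)·(3 − 2)/((−3) − 5) = 21/8.

21/8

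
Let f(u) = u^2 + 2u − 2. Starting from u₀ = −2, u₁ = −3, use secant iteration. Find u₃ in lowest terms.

−30/11

f(−2) = −2, f(−3) = 1. u₂ = (−3) − 1·((−3) − (−2))/(1 − (−2)) = −8/3.
f(−3) = 1, f(−8/3) = −2/9. u₃ = (−8/3) − (−2/9)·((−8/3) − (−3))/((−2/9) − 1) = −30/11.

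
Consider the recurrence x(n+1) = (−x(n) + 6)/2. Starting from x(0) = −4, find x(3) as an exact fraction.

x(1) = (−(−4) + 6)/2 = 5.
x(2) = (−5 + 6)/2 = 1/2.
x(3) = (−(1/2) + 6)/2 = 11/4.

11/4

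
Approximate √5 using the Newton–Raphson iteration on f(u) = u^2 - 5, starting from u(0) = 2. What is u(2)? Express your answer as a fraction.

161/72

f'(u) = 2u.
f(2) = -1, f'(2) = 4, so u(1) = 2 - (-1)/4 = 9/4.
f(9/4) = 1/16, f'(9/4) = 9/2, so u(2) = (9/4) - (1/16)/(9/2) = 161/72.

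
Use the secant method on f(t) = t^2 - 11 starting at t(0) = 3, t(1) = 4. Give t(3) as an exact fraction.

169/51

f(3) = -2, f(4) = 5. t(2) = 4 - 5·(4 - 3)/(5 - (-2)) = 23/7.
f(4) = 5, f(23/7) = -10/49. t(3) = (23/7) - (-10/49)·((23/7) - 4)/((-10/49) - 5) = 169/51.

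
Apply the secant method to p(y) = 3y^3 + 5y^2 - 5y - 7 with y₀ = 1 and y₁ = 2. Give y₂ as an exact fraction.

p(1) = -4, p(2) = 27. y₂ = 2 - 27·(2 - 1)/(27 - (-4)) = 35/31.

35/31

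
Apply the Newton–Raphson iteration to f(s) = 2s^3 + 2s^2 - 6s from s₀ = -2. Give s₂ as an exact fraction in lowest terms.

-912/395

f'(s) = 6s^2 + 4s - 6.
f(-2) = 4, f'(-2) = 10, so s₁ = (-2) - 4/10 = -12/5.
f(-12/5) = -216/125, f'(-12/5) = 474/25, so s₂ = (-12/5) - (-216/125)/(474/25) = -912/395.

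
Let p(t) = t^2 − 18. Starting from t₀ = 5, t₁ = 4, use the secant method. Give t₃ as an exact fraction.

p(5) = 7, p(4) = −2. t₂ = 4 − (−2)·(4 − 5)/((−2) − 7) = 38/9.
p(4) = −2, p(38/9) = −14/81. t₃ = (38/9) − (−14/81)·((38/9) − 4)/((−14/81) − (−2)) = 157/37.

157/37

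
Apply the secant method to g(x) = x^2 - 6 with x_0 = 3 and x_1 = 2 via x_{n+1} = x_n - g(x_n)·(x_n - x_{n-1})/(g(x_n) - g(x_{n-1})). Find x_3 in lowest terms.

g(3) = 3, g(2) = -2. x_2 = 2 - (-2)·(2 - 3)/((-2) - 3) = 12/5.
g(2) = -2, g(12/5) = -6/25. x_3 = (12/5) - (-6/25)·((12/5) - 2)/((-6/25) - (-2)) = 27/11.

27/11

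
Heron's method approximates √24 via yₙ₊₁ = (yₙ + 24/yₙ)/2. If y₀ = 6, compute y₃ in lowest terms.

4801/980

y₁ = (6 + 24/6)/2 = 5.
y₂ = (5 + 24/5)/2 = 49/10.
y₃ = (49/10 + 24/(49/10))/2 = 4801/980.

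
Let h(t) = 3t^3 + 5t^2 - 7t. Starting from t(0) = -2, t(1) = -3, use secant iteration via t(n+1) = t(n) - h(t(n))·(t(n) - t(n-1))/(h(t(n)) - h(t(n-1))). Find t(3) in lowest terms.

h(-2) = 10, h(-3) = -15. t(2) = (-3) - (-15)·((-3) - (-2))/((-15) - 10) = -12/5.
h(-3) = -15, h(-12/5) = 516/125. t(3) = (-12/5) - (516/125)·((-12/5) - (-3))/((516/125) - (-15)) = -2016/797.

-2016/797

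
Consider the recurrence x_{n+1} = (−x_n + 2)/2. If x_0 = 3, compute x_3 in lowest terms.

3/8

x_1 = (−3 + 2)/2 = −1/2.
x_2 = (−(−1/2) + 2)/2 = 5/4.
x_3 = (−(5/4) + 2)/2 = 3/8.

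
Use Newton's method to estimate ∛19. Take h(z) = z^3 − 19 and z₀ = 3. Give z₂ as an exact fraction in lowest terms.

1152011/431649

h'(z) = 3z^2.
h(3) = 8, h'(3) = 27, so z₁ = 3 − 8/27 = 73/27.
h(73/27) = 15040/19683, h'(73/27) = 5329/243, so z₂ = (73/27) − (15040/19683)/(5329/243) = 1152011/431649.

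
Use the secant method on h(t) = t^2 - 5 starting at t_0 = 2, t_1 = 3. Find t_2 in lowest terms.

h(2) = -1, h(3) = 4. t_2 = 3 - 4·(3 - 2)/(4 - (-1)) = 11/5.

11/5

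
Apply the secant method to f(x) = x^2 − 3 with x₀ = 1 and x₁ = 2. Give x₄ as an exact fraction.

97/56

f(1) = −2, f(2) = 1. x₂ = 2 − 1·(2 − 1)/(1 − (−2)) = 5/3.
f(2) = 1, f(5/3) = −2/9. x₃ = (5/3) − (−2/9)·((5/3) − 2)/((−2/9) − 1) = 19/11.
f(5/3) = −2/9, f(19/11) = −2/121. x₄ = (19/11) − (−2/121)·((19/11) − (5/3))/((−2/121) − (−2/9)) = 97/56.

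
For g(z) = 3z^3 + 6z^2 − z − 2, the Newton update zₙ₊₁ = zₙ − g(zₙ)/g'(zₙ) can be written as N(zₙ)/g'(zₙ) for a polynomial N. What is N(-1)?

2

g'(z) = 9z^2 + 12z − 1.
N(z) = z·g'(z) − g(z) = z·(9z^2 + 12z − 1) − (3z^3 + 6z^2 − z − 2) = 6z^3 + 6z^2 + 2.
N(-1) = 2.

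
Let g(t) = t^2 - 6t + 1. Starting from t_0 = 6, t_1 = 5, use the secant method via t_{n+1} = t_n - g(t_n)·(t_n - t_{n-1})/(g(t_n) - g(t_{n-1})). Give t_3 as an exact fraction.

35/6

g(6) = 1, g(5) = -4. t_2 = 5 - (-4)·(5 - 6)/((-4) - 1) = 29/5.
g(5) = -4, g(29/5) = -4/25. t_3 = (29/5) - (-4/25)·((29/5) - 5)/((-4/25) - (-4)) = 35/6.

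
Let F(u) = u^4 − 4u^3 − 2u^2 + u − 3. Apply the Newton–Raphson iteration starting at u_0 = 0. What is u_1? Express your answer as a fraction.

F'(u) = 4u^3 − 12u^2 − 4u + 1.
F(0) = −3, F'(0) = 1, so u_1 = 0 − (−3)/1 = 3.

3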